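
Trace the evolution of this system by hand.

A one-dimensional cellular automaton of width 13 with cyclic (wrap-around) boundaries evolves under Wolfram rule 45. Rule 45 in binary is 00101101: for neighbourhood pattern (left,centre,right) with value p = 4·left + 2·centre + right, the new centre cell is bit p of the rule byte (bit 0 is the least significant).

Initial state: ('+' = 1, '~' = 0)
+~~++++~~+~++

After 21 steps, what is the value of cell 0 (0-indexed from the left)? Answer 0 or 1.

0

k=0  +~~++++~~+~++
k=1  ~~~+~~~~~+++~
k=2  ++~+~+++~+~~~
k=3  +~++++~~++~+~
k=4  +++~~~~~+~+++
k=5  ~~~~+++~+++~~
k=6  +++~+~~++~~~+
k=7  ~~~++~~+~~+~+
k=8  ~+~+~~~+~~+++
k=9  ++++~+~+~~+~~
k=10  +~~~++++~~+~~
k=11  +~+~+~~~~~+~~
k=12  +++++~+++~+~~
k=13  +~~~~++~~++~~
k=14  +~++~+~~~+~~~
k=15  +++~++~+~+~+~
k=16  +~~++~+++++++
k=17  ~~~+~++~~~~~~
k=18  ++~+++~~+++++
k=19  ~~++~~~~+~~~~
k=20  +~+~~++~+~+++
k=21  ~++~~+~++++~~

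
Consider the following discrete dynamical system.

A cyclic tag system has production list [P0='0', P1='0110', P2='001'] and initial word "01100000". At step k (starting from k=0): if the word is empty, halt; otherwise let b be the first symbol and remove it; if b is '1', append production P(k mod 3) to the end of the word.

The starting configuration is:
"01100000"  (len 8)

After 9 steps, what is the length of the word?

step 0: "01100000"  (len 8)
step 1: "1100000"  (len 7)
step 2: "1000000110"  (len 10)
step 3: "000000110001"  (len 12)
step 4: "00000110001"  (len 11)
step 5: "0000110001"  (len 10)
step 6: "000110001"  (len 9)
step 7: "00110001"  (len 8)
step 8: "0110001"  (len 7)
step 9: "110001"  (len 6)

6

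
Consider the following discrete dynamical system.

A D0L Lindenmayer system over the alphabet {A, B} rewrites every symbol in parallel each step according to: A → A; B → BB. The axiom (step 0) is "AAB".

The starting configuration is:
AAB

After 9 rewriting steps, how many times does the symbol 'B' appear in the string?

0) AAB
1) AABB
2) AABBBB
3) AABBBBBBBB
4) AABBBBBBBBBBBBBBBB
5) AABBBBBBBBBBBBBBBBBBBBBBBBBBBBBBBB
6) AABBBBBBBBBBBBBBBBBBBBBBBBBBBBBBBBBBBBBBBBBBBBBBBBBBBBBBBBBBBBBBBB
7) AABBBBBBBBBBBBBBBBBBBBBBBBBBBBBBBBBBBBBBBBBBBBBBBBBBBBBBBB…BBBBBBBBBBBBBBBBBBBBBBBBBBBBBBBBBBBBBBBBBBBBBBBBBBBBBBBBBB  (len 130)
8) AABBBBBBBBBBBBBBBBBBBBBBBBBBBBBBBBBBBBBBBBBBBBBBBBBBBBBBBB…BBBBBBBBBBBBBBBBBBBBBBBBBBBBBBBBBBBBBBBBBBBBBBBBBBBBBBBBBB  (len 258)
9) AABBBBBBBBBBBBBBBBBBBBBBBBBBBBBBBBBBBBBBBBBBBBBBBBBBBBBBBB…BBBBBBBBBBBBBBBBBBBBBBBBBBBBBBBBBBBBBBBBBBBBBBBBBBBBBBBBBB  (len 514)

512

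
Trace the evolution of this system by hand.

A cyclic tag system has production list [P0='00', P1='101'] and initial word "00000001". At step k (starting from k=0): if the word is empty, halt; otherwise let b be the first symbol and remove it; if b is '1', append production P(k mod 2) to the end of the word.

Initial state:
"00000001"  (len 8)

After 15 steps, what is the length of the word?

0

k=0  "00000001"  (len 8)
k=1  "0000001"  (len 7)
k=2  "000001"  (len 6)
k=3  "00001"  (len 5)
k=4  "0001"  (len 4)
k=5  "001"  (len 3)
k=6  "01"  (len 2)
k=7  "1"  (len 1)
k=8  "101"  (len 3)
k=9  "0100"  (len 4)
k=10  "100"  (len 3)
k=11  "0000"  (len 4)
k=12  "000"  (len 3)
k=13  "00"  (len 2)
k=14  "0"  (len 1)
k=15  (halted — word empty)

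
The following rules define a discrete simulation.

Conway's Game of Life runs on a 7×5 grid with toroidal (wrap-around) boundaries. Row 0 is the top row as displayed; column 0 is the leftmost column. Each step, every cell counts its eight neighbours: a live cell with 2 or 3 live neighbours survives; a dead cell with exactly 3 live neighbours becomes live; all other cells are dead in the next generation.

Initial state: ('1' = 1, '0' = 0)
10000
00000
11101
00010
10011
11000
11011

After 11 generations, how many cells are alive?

8

k=0  10000
00000
11101
00010
10011
11000
11011
k=1  11000
00001
11111
00000
11110
00000
00100
k=2  11000
00000
11111
00000
01100
00010
01000
k=3  11000
00010
11111
00001
00100
01000
11100
k=4  10001
00010
11100
00001
00000
10000
00100
k=5  00011
00110
11111
11000
00000
00000
11001
k=6  01000
00000
00000
00010
00000
10000
10011
k=7  10001
00000
00000
00000
00000
10000
11001
k=8  01001
00000
00000
00000
00000
11001
01000
k=9  10000
00000
00000
00000
10000
11000
01101
k=10  11000
00000
00000
00000
11000
00101
00101
k=11  11000
00000
00000
00000
11000
00101
00101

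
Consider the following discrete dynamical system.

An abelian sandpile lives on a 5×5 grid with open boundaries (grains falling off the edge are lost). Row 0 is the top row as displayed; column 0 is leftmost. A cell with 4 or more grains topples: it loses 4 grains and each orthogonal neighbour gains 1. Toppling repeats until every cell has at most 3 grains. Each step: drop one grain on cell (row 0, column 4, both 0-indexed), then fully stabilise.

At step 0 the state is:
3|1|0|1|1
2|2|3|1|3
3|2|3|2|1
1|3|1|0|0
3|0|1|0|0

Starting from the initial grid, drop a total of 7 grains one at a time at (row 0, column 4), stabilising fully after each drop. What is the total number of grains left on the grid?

39

step 0: 3|1|0|1|1
2|2|3|1|3
3|2|3|2|1
1|3|1|0|0
3|0|1|0|0
step 1: 3|1|0|1|2
2|2|3|1|3
3|2|3|2|1
1|3|1|0|0
3|0|1|0|0
step 2: 3|1|0|1|3
2|2|3|1|3
3|2|3|2|1
1|3|1|0|0
3|0|1|0|0
step 3: 3|1|0|2|1
2|2|3|2|0
3|2|3|2|2
1|3|1|0|0
3|0|1|0|0
step 4: 3|1|0|2|2
2|2|3|2|0
3|2|3|2|2
1|3|1|0|0
3|0|1|0|0
step 5: 3|1|0|2|3
2|2|3|2|0
3|2|3|2|2
1|3|1|0|0
3|0|1|0|0
step 6: 3|1|0|3|0
2|2|3|2|1
3|2|3|2|2
1|3|1|0|0
3|0|1|0|0
step 7: 3|1|0|3|1
2|2|3|2|1
3|2|3|2|2
1|3|1|0|0
3|0|1|0|0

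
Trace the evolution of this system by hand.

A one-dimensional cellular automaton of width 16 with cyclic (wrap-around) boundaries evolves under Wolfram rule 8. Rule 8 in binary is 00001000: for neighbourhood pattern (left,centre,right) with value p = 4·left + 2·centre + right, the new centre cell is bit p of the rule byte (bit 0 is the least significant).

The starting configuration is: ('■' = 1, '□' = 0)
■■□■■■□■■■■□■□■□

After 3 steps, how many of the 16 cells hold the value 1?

0

gen 0: ■■□■■■□■■■■□■□■□
gen 1: ■□□■□□□■□□□□□□□□
gen 2: □□□□□□□□□□□□□□□□
gen 3: □□□□□□□□□□□□□□□□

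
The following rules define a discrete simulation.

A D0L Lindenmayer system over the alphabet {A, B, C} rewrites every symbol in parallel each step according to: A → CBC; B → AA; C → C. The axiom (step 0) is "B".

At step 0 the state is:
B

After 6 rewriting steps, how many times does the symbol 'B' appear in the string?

[0] B
[1] AA
[2] CBCCBC
[3] CAACCAAC
[4] CCBCCBCCCCBCCBCC
[5] CCAACCAACCCCAACCAACC
[6] CCCBCCBCCCCBCCBCCCCCCBCCBCCCCBCCBCCC

8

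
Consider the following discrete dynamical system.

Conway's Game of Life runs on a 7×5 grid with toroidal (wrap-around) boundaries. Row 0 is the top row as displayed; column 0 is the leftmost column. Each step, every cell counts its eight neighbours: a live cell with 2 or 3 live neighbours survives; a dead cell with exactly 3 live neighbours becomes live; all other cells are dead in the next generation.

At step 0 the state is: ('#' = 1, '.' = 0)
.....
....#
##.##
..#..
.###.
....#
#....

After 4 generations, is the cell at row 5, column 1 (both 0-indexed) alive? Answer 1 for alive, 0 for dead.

step 0: .....
....#
##.##
..#..
.###.
....#
#....
step 1: .....
...##
#####
.....
.###.
#####
.....
step 2: .....
.#...
###..
.....
.....
#...#
#####
step 3: ...##
###..
###..
.#...
.....
..#..
.###.
step 4: ....#
.....
.....
###..
.....
.###.
.#..#

1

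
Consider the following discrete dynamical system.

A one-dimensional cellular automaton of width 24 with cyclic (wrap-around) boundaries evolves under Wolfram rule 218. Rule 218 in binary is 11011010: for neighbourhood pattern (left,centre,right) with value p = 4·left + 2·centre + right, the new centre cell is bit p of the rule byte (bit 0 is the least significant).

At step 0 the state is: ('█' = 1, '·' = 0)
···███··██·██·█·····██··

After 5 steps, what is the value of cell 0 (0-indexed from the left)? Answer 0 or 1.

k=0  ···███··██·██·█·····██··
k=1  ··████████·██··█···████·
k=2  ·█████████·████·█·██████
k=3  ·█████████·████···██████
k=4  ·█████████·█████·███████
k=5  ·█████████·█████·███████

0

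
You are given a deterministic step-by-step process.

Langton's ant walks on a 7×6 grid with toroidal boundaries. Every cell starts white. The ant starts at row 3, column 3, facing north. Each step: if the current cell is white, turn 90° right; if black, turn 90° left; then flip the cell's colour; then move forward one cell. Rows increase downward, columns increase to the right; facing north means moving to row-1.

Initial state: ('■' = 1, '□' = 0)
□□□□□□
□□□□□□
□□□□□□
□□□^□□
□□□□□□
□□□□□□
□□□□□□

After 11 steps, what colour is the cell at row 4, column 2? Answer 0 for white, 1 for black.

1

step 0: □□□□□□
□□□□□□
□□□□□□
□□□^□□
□□□□□□
□□□□□□
□□□□□□
step 1: □□□□□□
□□□□□□
□□□□□□
□□□■>□
□□□□□□
□□□□□□
□□□□□□
step 2: □□□□□□
□□□□□□
□□□□□□
□□□■■□
□□□□v□
□□□□□□
□□□□□□
step 3: □□□□□□
□□□□□□
□□□□□□
□□□■■□
□□□<■□
□□□□□□
□□□□□□
step 4: □□□□□□
□□□□□□
□□□□□□
□□□^■□
□□□■■□
□□□□□□
□□□□□□
step 5: □□□□□□
□□□□□□
□□□□□□
□□<□■□
□□□■■□
□□□□□□
□□□□□□
step 6: □□□□□□
□□□□□□
□□^□□□
□□■□■□
□□□■■□
□□□□□□
□□□□□□
step 7: □□□□□□
□□□□□□
□□■>□□
□□■□■□
□□□■■□
□□□□□□
□□□□□□
step 8: □□□□□□
□□□□□□
□□■■□□
□□■v■□
□□□■■□
□□□□□□
□□□□□□
step 9: □□□□□□
□□□□□□
□□■■□□
□□<■■□
□□□■■□
□□□□□□
□□□□□□
step 10: □□□□□□
□□□□□□
□□■■□□
□□□■■□
□□v■■□
□□□□□□
□□□□□□
step 11: □□□□□□
□□□□□□
□□■■□□
□□□■■□
□<■■■□
□□□□□□
□□□□□□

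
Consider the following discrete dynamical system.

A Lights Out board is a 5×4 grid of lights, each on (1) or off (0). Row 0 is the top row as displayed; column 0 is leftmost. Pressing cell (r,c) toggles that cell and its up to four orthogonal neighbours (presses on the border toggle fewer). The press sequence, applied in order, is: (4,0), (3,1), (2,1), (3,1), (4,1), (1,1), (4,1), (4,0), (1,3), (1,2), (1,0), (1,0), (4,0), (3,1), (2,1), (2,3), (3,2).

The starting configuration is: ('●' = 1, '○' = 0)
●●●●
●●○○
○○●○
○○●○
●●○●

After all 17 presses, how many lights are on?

0) ●●●●
●●○○
○○●○
○○●○
●●○●
1) ●●●●
●●○○
○○●○
●○●○
○○○●
2) ●●●●
●●○○
○●●○
○●○○
○●○●
3) ●●●●
●○○○
●○○○
○○○○
○●○●
4) ●●●●
●○○○
●●○○
●●●○
○○○●
5) ●●●●
●○○○
●●○○
●○●○
●●●●
6) ●○●●
○●●○
●○○○
●○●○
●●●●
7) ●○●●
○●●○
●○○○
●●●○
○○○●
8) ●○●●
○●●○
●○○○
○●●○
●●○●
9) ●○●○
○●○●
●○○●
○●●○
●●○●
10) ●○○○
○○●○
●○●●
○●●○
●●○●
11) ○○○○
●●●○
○○●●
○●●○
●●○●
12) ●○○○
○○●○
●○●●
○●●○
●●○●
13) ●○○○
○○●○
●○●●
●●●○
○○○●
14) ●○○○
○○●○
●●●●
○○○○
○●○●
15) ●○○○
○●●○
○○○●
○●○○
○●○●
16) ●○○○
○●●●
○○●○
○●○●
○●○●
17) ●○○○
○●●●
○○○○
○○●○
○●●●

8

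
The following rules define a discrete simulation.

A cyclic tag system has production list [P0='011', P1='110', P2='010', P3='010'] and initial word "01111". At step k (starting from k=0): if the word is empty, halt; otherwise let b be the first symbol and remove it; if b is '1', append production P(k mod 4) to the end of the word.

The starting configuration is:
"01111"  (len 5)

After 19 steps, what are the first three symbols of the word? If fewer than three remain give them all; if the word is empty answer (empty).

001

k=0  "01111"  (len 5)
k=1  "1111"  (len 4)
k=2  "111110"  (len 6)
k=3  "11110010"  (len 8)
k=4  "1110010010"  (len 10)
k=5  "110010010011"  (len 12)
k=6  "10010010011110"  (len 14)
k=7  "0010010011110010"  (len 16)
k=8  "010010011110010"  (len 15)
k=9  "10010011110010"  (len 14)
k=10  "0010011110010110"  (len 16)
k=11  "010011110010110"  (len 15)
k=12  "10011110010110"  (len 14)
k=13  "0011110010110011"  (len 16)
k=14  "011110010110011"  (len 15)
k=15  "11110010110011"  (len 14)
k=16  "1110010110011010"  (len 16)
k=17  "110010110011010011"  (len 18)
k=18  "10010110011010011110"  (len 20)
k=19  "0010110011010011110010"  (len 22)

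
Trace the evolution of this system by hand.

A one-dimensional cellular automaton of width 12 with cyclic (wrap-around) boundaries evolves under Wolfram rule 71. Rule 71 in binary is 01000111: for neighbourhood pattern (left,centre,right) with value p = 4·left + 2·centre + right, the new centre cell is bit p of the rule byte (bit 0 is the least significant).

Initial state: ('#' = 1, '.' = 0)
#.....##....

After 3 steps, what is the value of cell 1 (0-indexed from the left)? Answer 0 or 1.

0

k=0  #.....##....
k=1  #.####.#.###
k=2  #....#.#....
k=3  #.####.#.###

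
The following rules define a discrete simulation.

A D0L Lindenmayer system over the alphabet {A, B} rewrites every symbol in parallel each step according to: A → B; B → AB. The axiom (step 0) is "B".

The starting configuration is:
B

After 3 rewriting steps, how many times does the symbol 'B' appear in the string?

0) B
1) AB
2) BAB
3) ABBAB

3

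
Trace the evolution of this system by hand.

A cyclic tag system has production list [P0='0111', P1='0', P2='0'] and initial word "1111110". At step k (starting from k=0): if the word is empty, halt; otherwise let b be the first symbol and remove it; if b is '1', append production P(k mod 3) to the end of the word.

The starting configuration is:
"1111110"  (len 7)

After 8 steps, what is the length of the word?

k=0  "1111110"  (len 7)
k=1  "1111100111"  (len 10)
k=2  "1111001110"  (len 10)
k=3  "1110011100"  (len 10)
k=4  "1100111000111"  (len 13)
k=5  "1001110001110"  (len 13)
k=6  "0011100011100"  (len 13)
k=7  "011100011100"  (len 12)
k=8  "11100011100"  (len 11)

11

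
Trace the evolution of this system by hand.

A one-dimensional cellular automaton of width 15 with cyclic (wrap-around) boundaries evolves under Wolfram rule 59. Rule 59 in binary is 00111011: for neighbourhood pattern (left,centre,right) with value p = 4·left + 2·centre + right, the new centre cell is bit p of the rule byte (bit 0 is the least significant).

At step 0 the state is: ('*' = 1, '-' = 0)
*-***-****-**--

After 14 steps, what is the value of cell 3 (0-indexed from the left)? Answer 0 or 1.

1

gen 0: *-***-****-**--
gen 1: -**--**---**-**
gen 2: **-***-****-**-
gen 3: *-**--**---**-*
gen 4: -**-***-****-**
gen 5: **-**--**---**-
gen 6: *-**-***-****-*
gen 7: -**-**--**---**
gen 8: **-**-***-****-
gen 9: *-**-**--**---*
gen 10: -**-**-***-****
gen 11: **-**-**--**---
gen 12: *-**-**-***-***
gen 13: -**-**-**--**--
gen 14: **-**-**-***-**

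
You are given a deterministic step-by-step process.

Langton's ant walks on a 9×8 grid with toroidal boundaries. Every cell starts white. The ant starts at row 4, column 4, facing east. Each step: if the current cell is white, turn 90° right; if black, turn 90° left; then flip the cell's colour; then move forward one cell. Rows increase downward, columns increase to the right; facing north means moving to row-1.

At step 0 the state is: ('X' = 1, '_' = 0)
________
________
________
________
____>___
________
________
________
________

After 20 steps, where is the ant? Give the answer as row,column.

2,2

step 0: ________
________
________
________
____>___
________
________
________
________
step 1: ________
________
________
________
____X___
____v___
________
________
________
step 2: ________
________
________
________
____X___
___<X___
________
________
________
step 3: ________
________
________
________
___^X___
___XX___
________
________
________
step 4: ________
________
________
________
___X>___
___XX___
________
________
________
step 5: ________
________
________
____^___
___X____
___XX___
________
________
________
step 6: ________
________
________
____X>__
___X____
___XX___
________
________
________
step 7: ________
________
________
____XX__
___X_v__
___XX___
________
________
________
step 8: ________
________
________
____XX__
___X<X__
___XX___
________
________
________
step 9: ________
________
________
____^X__
___XXX__
___XX___
________
________
________
step 10: ________
________
________
___<_X__
___XXX__
___XX___
________
________
________
step 11: ________
________
___^____
___X_X__
___XXX__
___XX___
________
________
________
step 12: ________
________
___X>___
___X_X__
___XXX__
___XX___
________
________
________
step 13: ________
________
___XX___
___XvX__
___XXX__
___XX___
________
________
________
step 14: ________
________
___XX___
___<XX__
___XXX__
___XX___
________
________
________
step 15: ________
________
___XX___
____XX__
___vXX__
___XX___
________
________
________
step 16: ________
________
___XX___
____XX__
____>X__
___XX___
________
________
________
step 17: ________
________
___XX___
____^X__
_____X__
___XX___
________
________
________
step 18: ________
________
___XX___
___<_X__
_____X__
___XX___
________
________
________
step 19: ________
________
___^X___
___X_X__
_____X__
___XX___
________
________
________
step 20: ________
________
__<_X___
___X_X__
_____X__
___XX___
________
________
________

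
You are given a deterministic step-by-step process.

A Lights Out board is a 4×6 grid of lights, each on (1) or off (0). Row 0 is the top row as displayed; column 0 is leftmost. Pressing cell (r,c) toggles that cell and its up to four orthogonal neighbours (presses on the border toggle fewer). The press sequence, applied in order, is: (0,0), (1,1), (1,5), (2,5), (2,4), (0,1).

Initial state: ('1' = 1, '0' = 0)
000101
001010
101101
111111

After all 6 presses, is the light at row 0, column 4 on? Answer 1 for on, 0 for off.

0

gen 0: 000101
001010
101101
111111
gen 1: 110101
101010
101101
111111
gen 2: 100101
010010
111101
111111
gen 3: 100100
010001
111100
111111
gen 4: 100100
010000
111111
111110
gen 5: 100100
010010
111000
111100
gen 6: 011100
000010
111000
111100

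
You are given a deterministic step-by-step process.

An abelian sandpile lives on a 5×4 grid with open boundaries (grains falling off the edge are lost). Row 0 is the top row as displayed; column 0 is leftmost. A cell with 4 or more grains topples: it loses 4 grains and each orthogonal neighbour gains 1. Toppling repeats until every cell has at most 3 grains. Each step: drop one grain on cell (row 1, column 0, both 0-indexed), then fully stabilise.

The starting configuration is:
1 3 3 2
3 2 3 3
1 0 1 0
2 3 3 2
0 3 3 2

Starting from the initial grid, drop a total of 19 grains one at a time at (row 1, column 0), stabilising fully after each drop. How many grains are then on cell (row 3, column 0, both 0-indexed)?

k=0  1 3 3 2
3 2 3 3
1 0 1 0
2 3 3 2
0 3 3 2
k=1  2 3 3 2
0 3 3 3
2 0 1 0
2 3 3 2
0 3 3 2
k=2  2 3 3 2
1 3 3 3
2 0 1 0
2 3 3 2
0 3 3 2
k=3  2 3 3 2
2 3 3 3
2 0 1 0
2 3 3 2
0 3 3 2
k=4  2 3 3 2
3 3 3 3
2 0 1 0
2 3 3 2
0 3 3 2
k=5  0 2 2 0
2 2 2 1
3 1 2 1
2 3 3 2
0 3 3 2
k=6  0 2 2 0
3 2 2 1
3 1 2 1
2 3 3 2
0 3 3 2
k=7  1 2 2 0
1 3 2 1
0 2 2 1
3 3 3 2
0 3 3 2
k=8  1 2 2 0
2 3 2 1
0 2 2 1
3 3 3 2
0 3 3 2
k=9  1 2 2 0
3 3 2 1
0 2 2 1
3 3 3 2
0 3 3 2
k=10  2 3 2 0
1 0 3 1
1 3 2 1
3 3 3 2
0 3 3 2
k=11  2 3 2 0
2 0 3 1
1 3 2 1
3 3 3 2
0 3 3 2
k=12  2 3 2 0
3 0 3 1
1 3 2 1
3 3 3 2
0 3 3 2
k=13  3 3 2 0
0 1 3 1
2 3 2 1
3 3 3 2
0 3 3 2
k=14  3 3 2 0
1 1 3 1
2 3 2 1
3 3 3 2
0 3 3 2
k=15  3 3 2 0
2 1 3 1
2 3 2 1
3 3 3 2
0 3 3 2
k=16  3 3 2 0
3 1 3 1
2 3 2 1
3 3 3 2
0 3 3 2
k=17  1 0 3 0
1 3 3 1
3 3 2 1
3 3 3 2
0 3 3 2
k=18  1 0 3 0
2 3 3 1
3 3 2 1
3 3 3 2
0 3 3 2
k=19  1 0 3 0
3 3 3 1
3 3 2 1
3 3 3 2
0 3 3 2

3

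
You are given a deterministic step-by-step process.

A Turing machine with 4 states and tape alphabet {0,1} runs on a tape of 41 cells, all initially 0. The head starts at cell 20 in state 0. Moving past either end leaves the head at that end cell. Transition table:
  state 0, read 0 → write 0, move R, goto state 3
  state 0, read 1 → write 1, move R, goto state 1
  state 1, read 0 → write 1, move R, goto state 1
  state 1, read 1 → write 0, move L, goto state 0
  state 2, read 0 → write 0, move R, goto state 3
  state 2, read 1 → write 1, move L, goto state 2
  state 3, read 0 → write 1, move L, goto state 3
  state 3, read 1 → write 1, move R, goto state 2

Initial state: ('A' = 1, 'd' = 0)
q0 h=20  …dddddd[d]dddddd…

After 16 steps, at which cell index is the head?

t=0: q0 h=20  …dddddd[d]dddddd…
t=1: q3 h=21  …dddddd[d]dddddd…
t=2: q3 h=20  …dddddd[d]Addddd…
t=3: q3 h=19  …dddddd[d]AAdddd…
t=4: q3 h=18  …dddddd[d]AAAddd…
t=5: q3 h=17  …dddddd[d]AAAAdd…
t=6: q3 h=16  …dddddd[d]AAAAAd…
t=7: q3 h=15  …dddddd[d]AAAAAA…
t=8: q3 h=14  …dddddd[d]AAAAAA…
t=9: q3 h=13  …dddddd[d]AAAAAA…
t=10: q3 h=12  …dddddd[d]AAAAAA…
t=11: q3 h=11  …dddddd[d]AAAAAA…
t=12: q3 h=10  …dddddd[d]AAAAAA…
t=13: q3 h= 9  …dddddd[d]AAAAAA…
t=14: q3 h= 8  …dddddd[d]AAAAAA…
t=15: q3 h= 7  …dddddd[d]AAAAAA…
t=16: q3 h= 6  |dddddd[d]AAAAAA…

6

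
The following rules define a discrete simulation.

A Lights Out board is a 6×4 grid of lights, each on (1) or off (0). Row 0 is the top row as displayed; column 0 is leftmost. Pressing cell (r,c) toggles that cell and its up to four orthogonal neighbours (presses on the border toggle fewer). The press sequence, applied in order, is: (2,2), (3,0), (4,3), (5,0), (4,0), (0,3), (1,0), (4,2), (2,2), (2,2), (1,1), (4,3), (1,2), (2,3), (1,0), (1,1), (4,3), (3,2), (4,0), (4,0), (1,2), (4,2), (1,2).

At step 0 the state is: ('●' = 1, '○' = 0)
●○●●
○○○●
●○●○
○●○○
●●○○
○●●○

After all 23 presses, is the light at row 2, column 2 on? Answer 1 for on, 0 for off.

1

t=0: ●○●●
○○○●
●○●○
○●○○
●●○○
○●●○
t=1: ●○●●
○○●●
●●○●
○●●○
●●○○
○●●○
t=2: ●○●●
○○●●
○●○●
●○●○
○●○○
○●●○
t=3: ●○●●
○○●●
○●○●
●○●●
○●●●
○●●●
t=4: ●○●●
○○●●
○●○●
●○●●
●●●●
●○●●
t=5: ●○●●
○○●●
○●○●
○○●●
○○●●
○○●●
t=6: ●○○○
○○●○
○●○●
○○●●
○○●●
○○●●
t=7: ○○○○
●●●○
●●○●
○○●●
○○●●
○○●●
t=8: ○○○○
●●●○
●●○●
○○○●
○●○○
○○○●
t=9: ○○○○
●●○○
●○●○
○○●●
○●○○
○○○●
t=10: ○○○○
●●●○
●●○●
○○○●
○●○○
○○○●
t=11: ○●○○
○○○○
●○○●
○○○●
○●○○
○○○●
t=12: ○●○○
○○○○
●○○●
○○○○
○●●●
○○○○
t=13: ○●●○
○●●●
●○●●
○○○○
○●●●
○○○○
t=14: ○●●○
○●●○
●○○○
○○○●
○●●●
○○○○
t=15: ●●●○
●○●○
○○○○
○○○●
○●●●
○○○○
t=16: ●○●○
○●○○
○●○○
○○○●
○●●●
○○○○
t=17: ●○●○
○●○○
○●○○
○○○○
○●○○
○○○●
t=18: ●○●○
○●○○
○●●○
○●●●
○●●○
○○○●
t=19: ●○●○
○●○○
○●●○
●●●●
●○●○
●○○●
t=20: ●○●○
○●○○
○●●○
○●●●
○●●○
○○○●
t=21: ●○○○
○○●●
○●○○
○●●●
○●●○
○○○●
t=22: ●○○○
○○●●
○●○○
○●○●
○○○●
○○●●
t=23: ●○●○
○●○○
○●●○
○●○●
○○○●
○○●●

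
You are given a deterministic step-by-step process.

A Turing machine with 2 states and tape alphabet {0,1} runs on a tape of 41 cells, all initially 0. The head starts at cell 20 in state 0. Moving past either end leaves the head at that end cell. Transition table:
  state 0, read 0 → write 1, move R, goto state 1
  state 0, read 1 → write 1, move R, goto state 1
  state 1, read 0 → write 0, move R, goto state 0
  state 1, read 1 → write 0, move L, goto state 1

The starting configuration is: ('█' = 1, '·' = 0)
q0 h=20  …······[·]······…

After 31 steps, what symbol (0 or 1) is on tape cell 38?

gen 0: q0 h=20  …······[·]······…
gen 1: q1 h=21  …·····█[·]······…
gen 2: q0 h=22  …····█·[·]······…
gen 3: q1 h=23  …···█·█[·]······…
gen 4: q0 h=24  …··█·█·[·]······…
gen 5: q1 h=25  …·█·█·█[·]······…
gen 6: q0 h=26  …█·█·█·[·]······…
gen 7: q1 h=27  …·█·█·█[·]······…
gen 8: q0 h=28  …█·█·█·[·]······…
gen 9: q1 h=29  …·█·█·█[·]······…
gen 10: q0 h=30  …█·█·█·[·]······…
gen 11: q1 h=31  …·█·█·█[·]······…
gen 12: q0 h=32  …█·█·█·[·]······…
gen 13: q1 h=33  …·█·█·█[·]······…
gen 14: q0 h=34  …█·█·█·[·]······|
gen 15: q1 h=35  …·█·█·█[·]·····|
gen 16: q0 h=36  …█·█·█·[·]····|
gen 17: q1 h=37  …·█·█·█[·]···|
gen 18: q0 h=38  …█·█·█·[·]··|
gen 19: q1 h=39  …·█·█·█[·]·|
gen 20: q0 h=40  …█·█·█·[·]|
gen 21: q1 h=40  …█·█·█·[█]|
gen 22: q1 h=39  …·█·█·█[·]·|
gen 23: q0 h=40  …█·█·█·[·]|
gen 24: q1 h=40  …█·█·█·[█]|
gen 25: q1 h=39  …·█·█·█[·]·|
gen 26: q0 h=40  …█·█·█·[·]|
gen 27: q1 h=40  …█·█·█·[█]|
gen 28: q1 h=39  …·█·█·█[·]·|
gen 29: q0 h=40  …█·█·█·[·]|
gen 30: q1 h=40  …█·█·█·[█]|
gen 31: q1 h=39  …·█·█·█[·]·|

1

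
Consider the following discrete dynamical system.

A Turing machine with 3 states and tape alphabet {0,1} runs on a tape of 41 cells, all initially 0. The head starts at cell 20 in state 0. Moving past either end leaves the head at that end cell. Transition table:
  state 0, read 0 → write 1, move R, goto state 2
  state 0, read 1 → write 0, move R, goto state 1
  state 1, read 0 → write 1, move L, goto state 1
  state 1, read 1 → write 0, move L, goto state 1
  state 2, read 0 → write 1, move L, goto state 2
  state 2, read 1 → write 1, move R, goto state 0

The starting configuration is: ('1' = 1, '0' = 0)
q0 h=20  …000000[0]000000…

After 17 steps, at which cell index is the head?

k=0  q0 h=20  …000000[0]000000…
k=1  q2 h=21  …000001[0]000000…
k=2  q2 h=20  …000000[1]100000…
k=3  q0 h=21  …000001[1]000000…
k=4  q1 h=22  …000010[0]000000…
k=5  q1 h=21  …000001[0]100000…
k=6  q1 h=20  …000000[1]110000…
k=7  q1 h=19  …000000[0]011000…
k=8  q1 h=18  …000000[0]101100…
k=9  q1 h=17  …000000[0]110110…
k=10  q1 h=16  …000000[0]111011…
k=11  q1 h=15  …000000[0]111101…
k=12  q1 h=14  …000000[0]111110…
k=13  q1 h=13  …000000[0]111111…
k=14  q1 h=12  …000000[0]111111…
k=15  q1 h=11  …000000[0]111111…
k=16  q1 h=10  …000000[0]111111…
k=17  q1 h= 9  …000000[0]111111…

9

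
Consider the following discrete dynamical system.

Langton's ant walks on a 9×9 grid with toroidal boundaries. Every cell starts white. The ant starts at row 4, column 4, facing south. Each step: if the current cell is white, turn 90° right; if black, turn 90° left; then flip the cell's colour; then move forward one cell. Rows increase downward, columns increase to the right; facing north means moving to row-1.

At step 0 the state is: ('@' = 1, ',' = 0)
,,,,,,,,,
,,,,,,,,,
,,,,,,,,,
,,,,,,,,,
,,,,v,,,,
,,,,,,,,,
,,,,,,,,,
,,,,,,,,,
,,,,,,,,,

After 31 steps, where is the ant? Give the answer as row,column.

3,6

[0] ,,,,,,,,,
,,,,,,,,,
,,,,,,,,,
,,,,,,,,,
,,,,v,,,,
,,,,,,,,,
,,,,,,,,,
,,,,,,,,,
,,,,,,,,,
[1] ,,,,,,,,,
,,,,,,,,,
,,,,,,,,,
,,,,,,,,,
,,,<@,,,,
,,,,,,,,,
,,,,,,,,,
,,,,,,,,,
,,,,,,,,,
[2] ,,,,,,,,,
,,,,,,,,,
,,,,,,,,,
,,,^,,,,,
,,,@@,,,,
,,,,,,,,,
,,,,,,,,,
,,,,,,,,,
,,,,,,,,,
[3] ,,,,,,,,,
,,,,,,,,,
,,,,,,,,,
,,,@>,,,,
,,,@@,,,,
,,,,,,,,,
,,,,,,,,,
,,,,,,,,,
,,,,,,,,,
[4] ,,,,,,,,,
,,,,,,,,,
,,,,,,,,,
,,,@@,,,,
,,,@v,,,,
,,,,,,,,,
,,,,,,,,,
,,,,,,,,,
,,,,,,,,,
[5] ,,,,,,,,,
,,,,,,,,,
,,,,,,,,,
,,,@@,,,,
,,,@,>,,,
,,,,,,,,,
,,,,,,,,,
,,,,,,,,,
,,,,,,,,,
[6] ,,,,,,,,,
,,,,,,,,,
,,,,,,,,,
,,,@@,,,,
,,,@,@,,,
,,,,,v,,,
,,,,,,,,,
,,,,,,,,,
,,,,,,,,,
[7] ,,,,,,,,,
,,,,,,,,,
,,,,,,,,,
,,,@@,,,,
,,,@,@,,,
,,,,<@,,,
,,,,,,,,,
,,,,,,,,,
,,,,,,,,,
[8] ,,,,,,,,,
,,,,,,,,,
,,,,,,,,,
,,,@@,,,,
,,,@^@,,,
,,,,@@,,,
,,,,,,,,,
,,,,,,,,,
,,,,,,,,,
[9] ,,,,,,,,,
,,,,,,,,,
,,,,,,,,,
,,,@@,,,,
,,,@@>,,,
,,,,@@,,,
,,,,,,,,,
,,,,,,,,,
,,,,,,,,,
[10] ,,,,,,,,,
,,,,,,,,,
,,,,,,,,,
,,,@@^,,,
,,,@@,,,,
,,,,@@,,,
,,,,,,,,,
,,,,,,,,,
,,,,,,,,,
[11] ,,,,,,,,,
,,,,,,,,,
,,,,,,,,,
,,,@@@>,,
,,,@@,,,,
,,,,@@,,,
,,,,,,,,,
,,,,,,,,,
,,,,,,,,,
[12] ,,,,,,,,,
,,,,,,,,,
,,,,,,,,,
,,,@@@@,,
,,,@@,v,,
,,,,@@,,,
,,,,,,,,,
,,,,,,,,,
,,,,,,,,,
[13] ,,,,,,,,,
,,,,,,,,,
,,,,,,,,,
,,,@@@@,,
,,,@@<@,,
,,,,@@,,,
,,,,,,,,,
,,,,,,,,,
,,,,,,,,,
[14] ,,,,,,,,,
,,,,,,,,,
,,,,,,,,,
,,,@@^@,,
,,,@@@@,,
,,,,@@,,,
,,,,,,,,,
,,,,,,,,,
,,,,,,,,,
[15] ,,,,,,,,,
,,,,,,,,,
,,,,,,,,,
,,,@<,@,,
,,,@@@@,,
,,,,@@,,,
,,,,,,,,,
,,,,,,,,,
,,,,,,,,,
[16] ,,,,,,,,,
,,,,,,,,,
,,,,,,,,,
,,,@,,@,,
,,,@v@@,,
,,,,@@,,,
,,,,,,,,,
,,,,,,,,,
,,,,,,,,,
[17] ,,,,,,,,,
,,,,,,,,,
,,,,,,,,,
,,,@,,@,,
,,,@,>@,,
,,,,@@,,,
,,,,,,,,,
,,,,,,,,,
,,,,,,,,,
[18] ,,,,,,,,,
,,,,,,,,,
,,,,,,,,,
,,,@,^@,,
,,,@,,@,,
,,,,@@,,,
,,,,,,,,,
,,,,,,,,,
,,,,,,,,,
[19] ,,,,,,,,,
,,,,,,,,,
,,,,,,,,,
,,,@,@>,,
,,,@,,@,,
,,,,@@,,,
,,,,,,,,,
,,,,,,,,,
,,,,,,,,,
[20] ,,,,,,,,,
,,,,,,,,,
,,,,,,^,,
,,,@,@,,,
,,,@,,@,,
,,,,@@,,,
,,,,,,,,,
,,,,,,,,,
,,,,,,,,,
[21] ,,,,,,,,,
,,,,,,,,,
,,,,,,@>,
,,,@,@,,,
,,,@,,@,,
,,,,@@,,,
,,,,,,,,,
,,,,,,,,,
,,,,,,,,,
[22] ,,,,,,,,,
,,,,,,,,,
,,,,,,@@,
,,,@,@,v,
,,,@,,@,,
,,,,@@,,,
,,,,,,,,,
,,,,,,,,,
,,,,,,,,,
[23] ,,,,,,,,,
,,,,,,,,,
,,,,,,@@,
,,,@,@<@,
,,,@,,@,,
,,,,@@,,,
,,,,,,,,,
,,,,,,,,,
,,,,,,,,,
[24] ,,,,,,,,,
,,,,,,,,,
,,,,,,^@,
,,,@,@@@,
,,,@,,@,,
,,,,@@,,,
,,,,,,,,,
,,,,,,,,,
,,,,,,,,,
[25] ,,,,,,,,,
,,,,,,,,,
,,,,,<,@,
,,,@,@@@,
,,,@,,@,,
,,,,@@,,,
,,,,,,,,,
,,,,,,,,,
,,,,,,,,,
[26] ,,,,,,,,,
,,,,,^,,,
,,,,,@,@,
,,,@,@@@,
,,,@,,@,,
,,,,@@,,,
,,,,,,,,,
,,,,,,,,,
,,,,,,,,,
[27] ,,,,,,,,,
,,,,,@>,,
,,,,,@,@,
,,,@,@@@,
,,,@,,@,,
,,,,@@,,,
,,,,,,,,,
,,,,,,,,,
,,,,,,,,,
[28] ,,,,,,,,,
,,,,,@@,,
,,,,,@v@,
,,,@,@@@,
,,,@,,@,,
,,,,@@,,,
,,,,,,,,,
,,,,,,,,,
,,,,,,,,,
[29] ,,,,,,,,,
,,,,,@@,,
,,,,,<@@,
,,,@,@@@,
,,,@,,@,,
,,,,@@,,,
,,,,,,,,,
,,,,,,,,,
,,,,,,,,,
[30] ,,,,,,,,,
,,,,,@@,,
,,,,,,@@,
,,,@,v@@,
,,,@,,@,,
,,,,@@,,,
,,,,,,,,,
,,,,,,,,,
,,,,,,,,,
[31] ,,,,,,,,,
,,,,,@@,,
,,,,,,@@,
,,,@,,>@,
,,,@,,@,,
,,,,@@,,,
,,,,,,,,,
,,,,,,,,,
,,,,,,,,,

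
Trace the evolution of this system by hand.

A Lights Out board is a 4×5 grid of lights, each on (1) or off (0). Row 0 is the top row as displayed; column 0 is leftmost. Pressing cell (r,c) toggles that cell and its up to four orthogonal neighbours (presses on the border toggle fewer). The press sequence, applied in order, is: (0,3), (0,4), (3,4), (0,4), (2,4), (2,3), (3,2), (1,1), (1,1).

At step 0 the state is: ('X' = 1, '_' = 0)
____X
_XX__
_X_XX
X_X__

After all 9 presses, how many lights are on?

10

0) ____X
_XX__
_X_XX
X_X__
1) __XX_
_XXX_
_X_XX
X_X__
2) __X_X
_XXXX
_X_XX
X_X__
3) __X_X
_XXXX
_X_X_
X_XXX
4) __XX_
_XXX_
_X_X_
X_XXX
5) __XX_
_XXXX
_X__X
X_XX_
6) __XX_
_XX_X
_XXX_
X_X__
7) __XX_
_XX_X
_X_X_
XX_X_
8) _XXX_
X___X
___X_
XX_X_
9) __XX_
_XX_X
_X_X_
XX_X_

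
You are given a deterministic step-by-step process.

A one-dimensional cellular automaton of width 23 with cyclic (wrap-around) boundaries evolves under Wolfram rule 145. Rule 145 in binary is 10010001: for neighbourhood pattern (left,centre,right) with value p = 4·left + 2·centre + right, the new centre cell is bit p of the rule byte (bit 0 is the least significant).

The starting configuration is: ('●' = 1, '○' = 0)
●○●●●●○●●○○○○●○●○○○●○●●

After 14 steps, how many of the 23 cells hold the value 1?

gen 0: ●○●●●●○●●○○○○●○●○○○●○●●
gen 1: ○○○●●○○○○●●●○○○○●●○○○○●
gen 2: ●●○○○●●●○○●○●●●○○○●●●○○
gen 3: ○○●●○○●○●○○○○●○●●○○●○●○
gen 4: ●○○○●○○○○●●●○○○○○●○○○○●
gen 5: ○●●○○●●●○○●○●●●●○○●●●○○
gen 6: ○○○●○○●○●○○○○●●○●○○●○●●
gen 7: ●●○○●○○○○●●●○○○○○●○○○○○
gen 8: ○○●○○●●●○○●○●●●●○○●●●●○
gen 9: ●○○●○○●○●○○○○●●○●○○●●○●
gen 10: ○●○○●○○○○●●●○○○○○●○○○○○
gen 11: ○○●○○●●●○○●○●●●●○○●●●●●
gen 12: ●○○●○○●○●○○○○●●○●○○●●●○
gen 13: ○●○○●○○○○●●●○○○○○●○○●○○
gen 14: ○○●○○●●●○○●○●●●●○○●○○●●

12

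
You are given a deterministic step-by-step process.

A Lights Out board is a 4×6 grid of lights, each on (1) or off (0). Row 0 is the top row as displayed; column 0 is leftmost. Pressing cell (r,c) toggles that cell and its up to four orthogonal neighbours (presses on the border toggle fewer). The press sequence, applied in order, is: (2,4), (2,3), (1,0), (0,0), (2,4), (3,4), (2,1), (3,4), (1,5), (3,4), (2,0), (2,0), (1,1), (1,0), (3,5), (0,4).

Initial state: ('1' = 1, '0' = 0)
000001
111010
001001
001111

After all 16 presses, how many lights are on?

18

t=0: 000001
111010
001001
001111
t=1: 000001
111000
001110
001101
t=2: 000001
111100
000000
001001
t=3: 100001
001100
100000
001001
t=4: 010001
101100
100000
001001
t=5: 010001
101110
100111
001011
t=6: 010001
101110
100101
001100
t=7: 010001
111110
011101
011100
t=8: 010001
111110
011111
011011
t=9: 010000
111101
011110
011011
t=10: 010000
111101
011100
011100
t=11: 010000
011101
101100
111100
t=12: 010000
111101
011100
011100
t=13: 000000
000101
001100
011100
t=14: 100000
110101
101100
011100
t=15: 100000
110101
101101
011111
t=16: 100111
110111
101101
011111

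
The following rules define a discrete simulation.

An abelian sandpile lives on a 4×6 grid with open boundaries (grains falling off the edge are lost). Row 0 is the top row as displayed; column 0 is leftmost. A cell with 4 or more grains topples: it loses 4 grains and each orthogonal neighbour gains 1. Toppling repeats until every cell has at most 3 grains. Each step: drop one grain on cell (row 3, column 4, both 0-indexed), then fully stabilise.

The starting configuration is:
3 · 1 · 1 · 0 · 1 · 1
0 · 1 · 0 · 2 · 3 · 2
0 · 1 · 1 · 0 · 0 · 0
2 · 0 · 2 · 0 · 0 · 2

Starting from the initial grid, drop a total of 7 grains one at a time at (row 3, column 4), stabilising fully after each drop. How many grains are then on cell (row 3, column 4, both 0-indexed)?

3

step 0: 3 · 1 · 1 · 0 · 1 · 1
0 · 1 · 0 · 2 · 3 · 2
0 · 1 · 1 · 0 · 0 · 0
2 · 0 · 2 · 0 · 0 · 2
step 1: 3 · 1 · 1 · 0 · 1 · 1
0 · 1 · 0 · 2 · 3 · 2
0 · 1 · 1 · 0 · 0 · 0
2 · 0 · 2 · 0 · 1 · 2
step 2: 3 · 1 · 1 · 0 · 1 · 1
0 · 1 · 0 · 2 · 3 · 2
0 · 1 · 1 · 0 · 0 · 0
2 · 0 · 2 · 0 · 2 · 2
step 3: 3 · 1 · 1 · 0 · 1 · 1
0 · 1 · 0 · 2 · 3 · 2
0 · 1 · 1 · 0 · 0 · 0
2 · 0 · 2 · 0 · 3 · 2
step 4: 3 · 1 · 1 · 0 · 1 · 1
0 · 1 · 0 · 2 · 3 · 2
0 · 1 · 1 · 0 · 1 · 0
2 · 0 · 2 · 1 · 0 · 3
step 5: 3 · 1 · 1 · 0 · 1 · 1
0 · 1 · 0 · 2 · 3 · 2
0 · 1 · 1 · 0 · 1 · 0
2 · 0 · 2 · 1 · 1 · 3
step 6: 3 · 1 · 1 · 0 · 1 · 1
0 · 1 · 0 · 2 · 3 · 2
0 · 1 · 1 · 0 · 1 · 0
2 · 0 · 2 · 1 · 2 · 3
step 7: 3 · 1 · 1 · 0 · 1 · 1
0 · 1 · 0 · 2 · 3 · 2
0 · 1 · 1 · 0 · 1 · 0
2 · 0 · 2 · 1 · 3 · 3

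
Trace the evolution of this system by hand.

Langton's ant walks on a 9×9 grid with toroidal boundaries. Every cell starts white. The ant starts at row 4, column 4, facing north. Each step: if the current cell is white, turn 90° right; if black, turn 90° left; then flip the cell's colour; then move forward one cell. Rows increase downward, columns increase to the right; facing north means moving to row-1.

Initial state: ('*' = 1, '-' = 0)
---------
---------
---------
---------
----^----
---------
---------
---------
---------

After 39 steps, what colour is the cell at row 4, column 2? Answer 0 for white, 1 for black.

gen 0: ---------
---------
---------
---------
----^----
---------
---------
---------
---------
gen 1: ---------
---------
---------
---------
----*>---
---------
---------
---------
---------
gen 2: ---------
---------
---------
---------
----**---
-----v---
---------
---------
---------
gen 3: ---------
---------
---------
---------
----**---
----<*---
---------
---------
---------
gen 4: ---------
---------
---------
---------
----^*---
----**---
---------
---------
---------
gen 5: ---------
---------
---------
---------
---<-*---
----**---
---------
---------
---------
gen 6: ---------
---------
---------
---^-----
---*-*---
----**---
---------
---------
---------
gen 7: ---------
---------
---------
---*>----
---*-*---
----**---
---------
---------
---------
gen 8: ---------
---------
---------
---**----
---*v*---
----**---
---------
---------
---------
gen 9: ---------
---------
---------
---**----
---<**---
----**---
---------
---------
---------
gen 10: ---------
---------
---------
---**----
----**---
---v**---
---------
---------
---------
gen 11: ---------
---------
---------
---**----
----**---
--<***---
---------
---------
---------
gen 12: ---------
---------
---------
---**----
--^-**---
--****---
---------
---------
---------
gen 13: ---------
---------
---------
---**----
--*>**---
--****---
---------
---------
---------
gen 14: ---------
---------
---------
---**----
--****---
--*v**---
---------
---------
---------
gen 15: ---------
---------
---------
---**----
--****---
--*->*---
---------
---------
---------
gen 16: ---------
---------
---------
---**----
--**^*---
--*--*---
---------
---------
---------
gen 17: ---------
---------
---------
---**----
--*<-*---
--*--*---
---------
---------
---------
gen 18: ---------
---------
---------
---**----
--*--*---
--*v-*---
---------
---------
---------
gen 19: ---------
---------
---------
---**----
--*--*---
--<*-*---
---------
---------
---------
gen 20: ---------
---------
---------
---**----
--*--*---
---*-*---
--v------
---------
---------
gen 21: ---------
---------
---------
---**----
--*--*---
---*-*---
-<*------
---------
---------
gen 22: ---------
---------
---------
---**----
--*--*---
-^-*-*---
-**------
---------
---------
gen 23: ---------
---------
---------
---**----
--*--*---
-*>*-*---
-**------
---------
---------
gen 24: ---------
---------
---------
---**----
--*--*---
-***-*---
-*v------
---------
---------
gen 25: ---------
---------
---------
---**----
--*--*---
-***-*---
-*->-----
---------
---------
gen 26: ---------
---------
---------
---**----
--*--*---
-***-*---
-*-*-----
---v-----
---------
gen 27: ---------
---------
---------
---**----
--*--*---
-***-*---
-*-*-----
--<*-----
---------
gen 28: ---------
---------
---------
---**----
--*--*---
-***-*---
-*^*-----
--**-----
---------
gen 29: ---------
---------
---------
---**----
--*--*---
-***-*---
-**>-----
--**-----
---------
gen 30: ---------
---------
---------
---**----
--*--*---
-**^-*---
-**------
--**-----
---------
gen 31: ---------
---------
---------
---**----
--*--*---
-*<--*---
-**------
--**-----
---------
gen 32: ---------
---------
---------
---**----
--*--*---
-*---*---
-*v------
--**-----
---------
gen 33: ---------
---------
---------
---**----
--*--*---
-*---*---
-*->-----
--**-----
---------
gen 34: ---------
---------
---------
---**----
--*--*---
-*---*---
-*-*-----
--*v-----
---------
gen 35: ---------
---------
---------
---**----
--*--*---
-*---*---
-*-*-----
--*->----
---------
gen 36: ---------
---------
---------
---**----
--*--*---
-*---*---
-*-*-----
--*-*----
----v----
gen 37: ---------
---------
---------
---**----
--*--*---
-*---*---
-*-*-----
--*-*----
---<*----
gen 38: ---------
---------
---------
---**----
--*--*---
-*---*---
-*-*-----
--*^*----
---**----
gen 39: ---------
---------
---------
---**----
--*--*---
-*---*---
-*-*-----
--**>----
---**----

1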